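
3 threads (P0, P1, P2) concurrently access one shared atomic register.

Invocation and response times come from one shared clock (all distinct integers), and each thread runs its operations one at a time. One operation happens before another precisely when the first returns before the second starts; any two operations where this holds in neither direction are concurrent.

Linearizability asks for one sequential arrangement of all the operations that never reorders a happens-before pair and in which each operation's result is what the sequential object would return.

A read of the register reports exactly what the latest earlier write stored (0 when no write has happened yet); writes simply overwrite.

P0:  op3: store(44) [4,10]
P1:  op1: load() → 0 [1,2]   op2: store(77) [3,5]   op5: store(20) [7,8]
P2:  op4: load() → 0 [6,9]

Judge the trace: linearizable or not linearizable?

already the first 9 events (up to op4's response at time 9) admit no linearization; the first 8 still do
4 completed operations, 2 real-time-consistent orders — every atomic register replay fails
include/drop combinations of the 1 pending operation (op3) were all tried; none helps
one such order, op1, op2, op4, op5 (pending dropped), breaks at step 3 where op4 load() → 0 is illegal
one such order, op1, op2, op5, op4 (pending dropped), breaks at step 4 where op4 load() → 0 is illegal

not linearizable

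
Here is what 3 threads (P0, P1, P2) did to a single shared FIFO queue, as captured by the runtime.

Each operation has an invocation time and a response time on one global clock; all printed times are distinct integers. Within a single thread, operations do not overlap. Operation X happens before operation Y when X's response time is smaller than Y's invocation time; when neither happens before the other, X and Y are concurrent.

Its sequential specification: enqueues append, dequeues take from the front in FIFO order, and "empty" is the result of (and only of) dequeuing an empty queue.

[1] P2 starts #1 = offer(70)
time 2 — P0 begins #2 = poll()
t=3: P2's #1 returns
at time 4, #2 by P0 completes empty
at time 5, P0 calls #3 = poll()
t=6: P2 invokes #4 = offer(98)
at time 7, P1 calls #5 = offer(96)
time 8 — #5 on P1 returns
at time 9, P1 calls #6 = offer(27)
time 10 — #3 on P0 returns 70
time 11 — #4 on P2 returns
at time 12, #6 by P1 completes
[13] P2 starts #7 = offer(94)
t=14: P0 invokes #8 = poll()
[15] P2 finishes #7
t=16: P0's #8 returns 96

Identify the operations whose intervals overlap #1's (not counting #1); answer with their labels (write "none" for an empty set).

#2

concurrent with #1 ([1,3]): every op whose interval crosses 1..3
#2 [2,4]: concurrent
#3 [5,10]: after
#4 [6,11]: after
#5 [7,8]: after
#6 [9,12]: after
#7 [13,15]: after
#8 [14,16]: after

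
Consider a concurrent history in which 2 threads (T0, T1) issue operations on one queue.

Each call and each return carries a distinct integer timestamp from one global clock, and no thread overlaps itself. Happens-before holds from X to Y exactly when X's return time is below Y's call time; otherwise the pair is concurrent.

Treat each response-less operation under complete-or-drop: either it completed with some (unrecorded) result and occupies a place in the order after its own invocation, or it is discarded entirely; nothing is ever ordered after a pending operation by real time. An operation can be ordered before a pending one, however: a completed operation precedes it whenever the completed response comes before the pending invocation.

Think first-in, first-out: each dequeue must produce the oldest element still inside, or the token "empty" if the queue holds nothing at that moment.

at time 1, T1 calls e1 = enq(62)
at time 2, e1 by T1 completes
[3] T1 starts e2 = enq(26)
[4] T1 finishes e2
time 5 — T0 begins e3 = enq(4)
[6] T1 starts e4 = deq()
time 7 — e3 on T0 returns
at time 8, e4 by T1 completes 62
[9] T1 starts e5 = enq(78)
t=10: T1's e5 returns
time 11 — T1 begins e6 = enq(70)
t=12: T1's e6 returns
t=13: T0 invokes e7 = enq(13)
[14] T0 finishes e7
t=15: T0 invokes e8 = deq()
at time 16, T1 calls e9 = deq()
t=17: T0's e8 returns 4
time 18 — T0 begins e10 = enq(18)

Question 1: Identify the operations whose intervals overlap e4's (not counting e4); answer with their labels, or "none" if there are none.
e3

e4 spans [6,8]: anything still running between times 6 and 8 counts as concurrent
e1 [1,2]: before
e2 [3,4]: before
e3 [5,7]: concurrent
e5 [9,10]: after
e6 [11,12]: after
e7 [13,14]: after
e8 [15,17]: after
e9 [16,…): after
e10 [18,…): after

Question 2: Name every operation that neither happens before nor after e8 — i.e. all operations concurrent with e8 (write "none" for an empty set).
e9

overlap test against e8 [15,17]: concurrent iff the interval meets 15..17
e1 [1,2]: before
e2 [3,4]: before
e3 [5,7]: before
e4 [6,8]: before
e5 [9,10]: before
e6 [11,12]: before
e7 [13,14]: before
e9 [16,…): concurrent
e10 [18,…): after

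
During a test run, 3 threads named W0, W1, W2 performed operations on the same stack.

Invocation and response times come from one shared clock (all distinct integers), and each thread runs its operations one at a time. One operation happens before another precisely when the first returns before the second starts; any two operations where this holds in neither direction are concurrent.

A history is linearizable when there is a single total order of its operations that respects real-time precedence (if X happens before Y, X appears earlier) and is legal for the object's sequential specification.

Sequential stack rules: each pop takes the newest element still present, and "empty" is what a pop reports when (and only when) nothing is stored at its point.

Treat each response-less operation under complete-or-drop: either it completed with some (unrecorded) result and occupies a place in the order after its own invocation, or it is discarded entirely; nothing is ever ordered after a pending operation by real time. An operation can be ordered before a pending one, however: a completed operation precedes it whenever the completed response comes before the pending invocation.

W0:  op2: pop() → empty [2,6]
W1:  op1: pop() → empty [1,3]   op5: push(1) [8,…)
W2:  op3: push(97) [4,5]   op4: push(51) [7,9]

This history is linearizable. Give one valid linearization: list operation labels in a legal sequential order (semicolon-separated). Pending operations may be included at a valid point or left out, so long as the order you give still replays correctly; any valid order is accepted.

op1; op2; op3; op4

after step 1 (op1 pop() → empty): stack <>
after step 2 (op2 pop() → empty): stack <>
after step 3 (op3 push(97)): stack <97>
after step 4 (op4 push(51)): stack <97,51>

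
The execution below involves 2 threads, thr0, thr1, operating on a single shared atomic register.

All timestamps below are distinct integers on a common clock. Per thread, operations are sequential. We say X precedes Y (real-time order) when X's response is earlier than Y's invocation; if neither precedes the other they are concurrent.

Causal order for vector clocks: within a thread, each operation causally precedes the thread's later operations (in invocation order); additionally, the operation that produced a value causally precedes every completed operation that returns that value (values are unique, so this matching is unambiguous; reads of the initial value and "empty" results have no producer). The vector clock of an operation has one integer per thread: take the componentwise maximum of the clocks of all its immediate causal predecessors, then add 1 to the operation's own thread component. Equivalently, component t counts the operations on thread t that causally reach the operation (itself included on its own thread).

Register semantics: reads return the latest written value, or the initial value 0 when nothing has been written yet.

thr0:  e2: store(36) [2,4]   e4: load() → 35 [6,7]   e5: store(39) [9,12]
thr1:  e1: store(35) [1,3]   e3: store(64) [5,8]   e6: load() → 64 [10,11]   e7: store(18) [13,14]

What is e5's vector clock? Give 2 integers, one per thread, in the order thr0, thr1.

VC(e1, invoked at 1): no causal predecessors; +1 on thr1 → (0, 1)
VC(e2, invoked at 2): no causal predecessors; +1 on thr0 → (1, 0)
from VC(e1)=(0, 1), e3 (invoked 5) maxes components and bumps thr1 → (0, 2)
from VC(e3)=(0, 2), e6 (invoked 10) maxes components and bumps thr1 → (0, 3)
from VC(e1)=(0, 1), VC(e2)=(1, 0), e4 (invoked 6) maxes components and bumps thr0 → (2, 1)
from VC(e6)=(0, 3), e7 (invoked 13) maxes components and bumps thr1 → (0, 4)
from VC(e4)=(2, 1), e5 (invoked 9) maxes components and bumps thr0 → (3, 1)
target: VC(e5) = (3, 1)

(3, 1)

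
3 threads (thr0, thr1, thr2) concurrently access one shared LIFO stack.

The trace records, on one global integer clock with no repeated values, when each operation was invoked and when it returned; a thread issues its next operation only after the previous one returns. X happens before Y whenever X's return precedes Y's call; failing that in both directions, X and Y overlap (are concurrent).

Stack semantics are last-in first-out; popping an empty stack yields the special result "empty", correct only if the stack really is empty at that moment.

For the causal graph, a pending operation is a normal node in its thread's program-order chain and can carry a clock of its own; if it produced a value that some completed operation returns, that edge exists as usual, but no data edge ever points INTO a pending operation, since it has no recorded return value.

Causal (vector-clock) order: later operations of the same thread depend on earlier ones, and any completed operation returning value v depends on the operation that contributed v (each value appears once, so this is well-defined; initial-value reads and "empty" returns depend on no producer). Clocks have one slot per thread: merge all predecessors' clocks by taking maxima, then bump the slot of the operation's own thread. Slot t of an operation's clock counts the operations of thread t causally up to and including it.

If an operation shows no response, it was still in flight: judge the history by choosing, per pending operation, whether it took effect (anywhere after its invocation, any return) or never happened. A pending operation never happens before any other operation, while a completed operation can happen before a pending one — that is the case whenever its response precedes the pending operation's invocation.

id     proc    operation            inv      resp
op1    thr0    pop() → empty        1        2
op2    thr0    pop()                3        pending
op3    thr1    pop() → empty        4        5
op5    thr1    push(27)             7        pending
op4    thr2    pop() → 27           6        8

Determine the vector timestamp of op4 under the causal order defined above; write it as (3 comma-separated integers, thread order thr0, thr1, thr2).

(0, 2, 1)

invoked at 4, op3 has no predecessors; its own thr1 bump gives (0, 1, 0)
invoked at 1, op1 has no predecessors; its own thr0 bump gives (1, 0, 0)
VC(op5, invoked at 7): max of VC(op3)=(0, 1, 0), then +1 on thread thr1 → (0, 2, 0)
VC(op2, invoked at 3): max of VC(op1)=(1, 0, 0), then +1 on thread thr0 → (2, 0, 0)
VC(op4, invoked at 6): max of VC(op5)=(0, 2, 0), then +1 on thread thr2 → (0, 2, 1)
target: VC(op4) = (0, 2, 1)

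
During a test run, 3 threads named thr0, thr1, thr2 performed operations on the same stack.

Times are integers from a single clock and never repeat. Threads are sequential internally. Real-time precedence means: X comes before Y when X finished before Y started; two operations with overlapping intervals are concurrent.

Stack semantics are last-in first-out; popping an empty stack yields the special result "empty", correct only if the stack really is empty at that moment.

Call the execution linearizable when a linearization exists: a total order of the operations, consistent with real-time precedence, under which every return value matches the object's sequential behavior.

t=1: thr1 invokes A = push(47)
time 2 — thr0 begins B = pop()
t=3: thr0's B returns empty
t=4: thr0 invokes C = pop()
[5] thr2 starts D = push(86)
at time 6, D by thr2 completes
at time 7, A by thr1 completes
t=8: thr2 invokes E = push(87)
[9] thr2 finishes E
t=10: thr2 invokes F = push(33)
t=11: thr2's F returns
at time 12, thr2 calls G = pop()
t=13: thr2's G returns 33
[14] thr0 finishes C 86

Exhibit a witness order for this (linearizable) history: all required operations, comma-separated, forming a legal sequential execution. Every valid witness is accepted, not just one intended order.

B, A, D, C, E, F, G

1. B pop() → empty, leaving stack <>
2. A push(47), leaving stack <47>
3. D push(86), leaving stack <47,86>
4. C pop() → 86, leaving stack <47>
5. E push(87), leaving stack <47,87>
6. F push(33), leaving stack <47,87,33>
7. G pop() → 33, leaving stack <47,87>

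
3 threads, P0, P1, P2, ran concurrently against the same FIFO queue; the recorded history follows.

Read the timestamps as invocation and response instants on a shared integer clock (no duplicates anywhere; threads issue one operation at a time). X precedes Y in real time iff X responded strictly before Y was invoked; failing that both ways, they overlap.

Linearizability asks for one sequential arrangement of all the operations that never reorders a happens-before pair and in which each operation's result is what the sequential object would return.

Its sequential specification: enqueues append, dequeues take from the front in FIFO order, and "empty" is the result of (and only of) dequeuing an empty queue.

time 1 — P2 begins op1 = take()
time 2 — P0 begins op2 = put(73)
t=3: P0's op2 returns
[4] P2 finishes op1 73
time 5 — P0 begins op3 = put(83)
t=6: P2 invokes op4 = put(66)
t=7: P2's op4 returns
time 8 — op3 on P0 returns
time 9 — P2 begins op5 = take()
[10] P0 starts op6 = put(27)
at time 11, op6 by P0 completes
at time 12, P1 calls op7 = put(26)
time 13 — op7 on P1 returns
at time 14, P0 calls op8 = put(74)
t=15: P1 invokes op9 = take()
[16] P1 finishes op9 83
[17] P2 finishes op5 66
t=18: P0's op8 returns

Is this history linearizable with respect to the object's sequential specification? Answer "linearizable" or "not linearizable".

linearizable

one valid linearization: op2, op1, op3, op4, op6, op7, op8, op9, op5
1. op2 put(73), leaving queue <73>
2. op1 take() → 73, leaving queue <>
3. op3 put(83), leaving queue <83>
4. op4 put(66), leaving queue <83,66>
5. op6 put(27), leaving queue <83,66,27>
6. op7 put(26), leaving queue <83,66,27,26>
7. op8 put(74), leaving queue <83,66,27,26,74>
8. op9 take() → 83, leaving queue <66,27,26,74>
9. op5 take() → 66, leaving queue <27,26,74>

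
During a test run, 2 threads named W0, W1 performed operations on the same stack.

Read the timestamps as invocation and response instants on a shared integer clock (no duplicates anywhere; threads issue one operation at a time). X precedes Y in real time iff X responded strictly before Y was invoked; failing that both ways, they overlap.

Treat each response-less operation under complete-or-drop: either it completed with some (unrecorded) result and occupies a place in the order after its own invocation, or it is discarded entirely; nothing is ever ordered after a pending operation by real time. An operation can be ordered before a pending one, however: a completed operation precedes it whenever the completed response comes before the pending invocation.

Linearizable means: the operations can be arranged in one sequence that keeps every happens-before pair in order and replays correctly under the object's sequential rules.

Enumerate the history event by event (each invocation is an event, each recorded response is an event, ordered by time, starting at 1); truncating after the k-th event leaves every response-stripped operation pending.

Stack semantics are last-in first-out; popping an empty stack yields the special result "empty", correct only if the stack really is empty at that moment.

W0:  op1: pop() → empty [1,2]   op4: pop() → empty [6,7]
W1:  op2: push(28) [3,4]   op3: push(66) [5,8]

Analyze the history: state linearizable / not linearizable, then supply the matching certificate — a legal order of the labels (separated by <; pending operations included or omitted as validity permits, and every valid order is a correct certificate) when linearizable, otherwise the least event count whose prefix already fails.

through event 6 a valid linearization exists; event 7 (op4 responding at time 7) ends that
the sole real-time-consistent order of 3 completed operations fails the stack replay
no completion choice of the 1 pending operation (op3) rescues it — every subset was tried
e.g. op1, op2, op4 (pending dropped): illegal at step 3, since op4 pop() → empty cannot apply there

not linearizable — minimal violating prefix: 7 events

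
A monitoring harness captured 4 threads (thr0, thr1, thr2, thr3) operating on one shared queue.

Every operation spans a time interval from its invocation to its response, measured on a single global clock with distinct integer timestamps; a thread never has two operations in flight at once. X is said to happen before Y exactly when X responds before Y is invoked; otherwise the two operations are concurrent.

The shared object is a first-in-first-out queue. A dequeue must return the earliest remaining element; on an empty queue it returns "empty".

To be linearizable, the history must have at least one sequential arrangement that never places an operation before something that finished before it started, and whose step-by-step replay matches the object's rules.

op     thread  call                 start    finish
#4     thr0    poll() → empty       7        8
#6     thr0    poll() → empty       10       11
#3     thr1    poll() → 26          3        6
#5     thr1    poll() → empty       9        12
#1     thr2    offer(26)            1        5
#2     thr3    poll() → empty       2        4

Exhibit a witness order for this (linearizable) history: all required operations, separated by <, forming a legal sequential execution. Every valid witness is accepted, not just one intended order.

step 1: #1 offer(26) — queue <26>
step 2: #3 poll() → 26 — queue <>
step 3: #2 poll() → empty — queue <>
step 4: #4 poll() → empty — queue <>
step 5: #5 poll() → empty — queue <>
step 6: #6 poll() → empty — queue <>

#1 < #3 < #2 < #4 < #5 < #6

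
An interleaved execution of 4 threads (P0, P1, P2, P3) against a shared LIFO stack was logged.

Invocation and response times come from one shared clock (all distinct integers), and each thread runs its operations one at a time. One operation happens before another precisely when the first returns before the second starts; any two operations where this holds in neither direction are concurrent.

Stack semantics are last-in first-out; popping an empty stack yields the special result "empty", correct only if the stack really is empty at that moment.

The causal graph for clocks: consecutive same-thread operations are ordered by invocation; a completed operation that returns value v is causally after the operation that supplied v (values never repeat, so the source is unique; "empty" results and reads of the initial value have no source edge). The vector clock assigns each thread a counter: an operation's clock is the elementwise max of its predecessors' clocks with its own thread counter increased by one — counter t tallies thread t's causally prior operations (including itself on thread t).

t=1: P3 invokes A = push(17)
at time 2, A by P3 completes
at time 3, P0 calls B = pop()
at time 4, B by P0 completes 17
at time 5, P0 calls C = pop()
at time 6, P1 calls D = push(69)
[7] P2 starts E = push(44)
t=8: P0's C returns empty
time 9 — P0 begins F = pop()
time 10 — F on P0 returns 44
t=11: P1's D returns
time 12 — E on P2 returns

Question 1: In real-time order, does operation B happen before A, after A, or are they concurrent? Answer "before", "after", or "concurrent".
Answer: after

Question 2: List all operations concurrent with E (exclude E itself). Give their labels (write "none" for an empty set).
Answer: C, D, F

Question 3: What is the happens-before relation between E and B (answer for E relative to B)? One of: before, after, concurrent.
Answer: after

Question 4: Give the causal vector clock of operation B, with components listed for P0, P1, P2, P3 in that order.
Answer: (1, 0, 0, 1)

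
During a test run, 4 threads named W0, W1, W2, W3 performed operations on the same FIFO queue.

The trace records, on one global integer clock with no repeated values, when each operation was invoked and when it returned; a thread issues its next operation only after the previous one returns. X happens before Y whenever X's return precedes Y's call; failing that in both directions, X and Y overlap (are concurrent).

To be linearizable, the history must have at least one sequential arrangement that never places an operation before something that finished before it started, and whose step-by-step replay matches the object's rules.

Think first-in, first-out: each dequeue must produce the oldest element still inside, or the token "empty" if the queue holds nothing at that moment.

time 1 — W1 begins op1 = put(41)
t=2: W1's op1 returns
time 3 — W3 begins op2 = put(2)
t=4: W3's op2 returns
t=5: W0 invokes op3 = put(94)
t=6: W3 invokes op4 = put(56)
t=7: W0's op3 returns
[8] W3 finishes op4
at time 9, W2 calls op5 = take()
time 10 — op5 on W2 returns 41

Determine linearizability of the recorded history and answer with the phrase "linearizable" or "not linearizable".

linearizable

witness order: op1, op2, op3, op4, op5
after step 1 (op1 put(41)): queue <41>
after step 2 (op2 put(2)): queue <41,2>
after step 3 (op3 put(94)): queue <41,2,94>
after step 4 (op4 put(56)): queue <41,2,94,56>
after step 5 (op5 take() → 41): queue <2,94,56>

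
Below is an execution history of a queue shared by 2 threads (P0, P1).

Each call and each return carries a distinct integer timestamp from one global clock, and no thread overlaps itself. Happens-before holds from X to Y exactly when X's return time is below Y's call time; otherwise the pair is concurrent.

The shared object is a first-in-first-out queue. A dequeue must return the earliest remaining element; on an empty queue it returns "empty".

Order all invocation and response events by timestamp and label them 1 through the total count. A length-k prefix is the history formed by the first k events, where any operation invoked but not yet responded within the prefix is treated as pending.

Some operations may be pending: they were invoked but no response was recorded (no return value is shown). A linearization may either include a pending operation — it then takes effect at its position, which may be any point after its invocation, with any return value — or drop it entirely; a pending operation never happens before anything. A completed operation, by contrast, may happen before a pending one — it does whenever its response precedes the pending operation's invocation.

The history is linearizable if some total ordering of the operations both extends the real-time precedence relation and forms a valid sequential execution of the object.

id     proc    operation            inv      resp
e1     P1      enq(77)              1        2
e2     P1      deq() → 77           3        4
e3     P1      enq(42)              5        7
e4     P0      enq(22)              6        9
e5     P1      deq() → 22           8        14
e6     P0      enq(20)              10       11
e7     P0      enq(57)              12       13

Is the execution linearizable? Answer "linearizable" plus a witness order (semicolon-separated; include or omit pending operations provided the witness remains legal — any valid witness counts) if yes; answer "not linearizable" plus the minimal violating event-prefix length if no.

1. e1 enq(77), leaving queue <77>
2. e2 deq() → 77, leaving queue <>
3. e4 enq(22), leaving queue <22>
4. e3 enq(42), leaving queue <22,42>
5. e5 deq() → 22, leaving queue <42>
6. e6 enq(20), leaving queue <42,20>
7. e7 enq(57), leaving queue <42,20,57>

linearizable — witness: e1; e2; e4; e3; e5; e6; e7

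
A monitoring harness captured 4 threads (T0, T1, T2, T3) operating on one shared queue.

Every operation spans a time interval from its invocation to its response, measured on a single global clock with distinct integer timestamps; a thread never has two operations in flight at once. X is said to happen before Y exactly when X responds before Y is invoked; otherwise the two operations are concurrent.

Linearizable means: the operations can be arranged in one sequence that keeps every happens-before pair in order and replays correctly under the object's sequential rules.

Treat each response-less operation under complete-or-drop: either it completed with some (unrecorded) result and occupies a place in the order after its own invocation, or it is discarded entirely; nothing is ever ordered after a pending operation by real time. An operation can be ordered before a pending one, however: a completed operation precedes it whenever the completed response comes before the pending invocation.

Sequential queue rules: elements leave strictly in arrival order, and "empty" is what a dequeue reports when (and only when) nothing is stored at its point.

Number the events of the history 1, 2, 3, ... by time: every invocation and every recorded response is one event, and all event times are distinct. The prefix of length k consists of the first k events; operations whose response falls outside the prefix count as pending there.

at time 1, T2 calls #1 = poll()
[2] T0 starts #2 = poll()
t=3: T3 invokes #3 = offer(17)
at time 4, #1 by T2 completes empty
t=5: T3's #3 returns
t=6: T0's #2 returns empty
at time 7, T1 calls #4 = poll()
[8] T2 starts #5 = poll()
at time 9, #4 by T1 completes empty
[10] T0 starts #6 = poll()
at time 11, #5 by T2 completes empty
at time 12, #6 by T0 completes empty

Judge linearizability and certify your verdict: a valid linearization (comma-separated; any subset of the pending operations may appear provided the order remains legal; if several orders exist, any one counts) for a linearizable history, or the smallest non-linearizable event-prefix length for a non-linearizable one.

through event 10 a valid linearization exists; event 11 (#5 responding at time 11) ends that
every one of the 12 real-time-consistent orders over 5 completed queue ops fails the sequential spec
no escape via the 1 pending operation (#6): every completion choice fails
for example #1, #2, #3, #4, #5 (pending dropped) fails at step 4: #4 poll() → empty is not legal there
for example #1, #2, #3, #5, #4 (pending dropped) fails at step 4: #5 poll() → empty is not legal there

not linearizable — minimal violating prefix: 11 events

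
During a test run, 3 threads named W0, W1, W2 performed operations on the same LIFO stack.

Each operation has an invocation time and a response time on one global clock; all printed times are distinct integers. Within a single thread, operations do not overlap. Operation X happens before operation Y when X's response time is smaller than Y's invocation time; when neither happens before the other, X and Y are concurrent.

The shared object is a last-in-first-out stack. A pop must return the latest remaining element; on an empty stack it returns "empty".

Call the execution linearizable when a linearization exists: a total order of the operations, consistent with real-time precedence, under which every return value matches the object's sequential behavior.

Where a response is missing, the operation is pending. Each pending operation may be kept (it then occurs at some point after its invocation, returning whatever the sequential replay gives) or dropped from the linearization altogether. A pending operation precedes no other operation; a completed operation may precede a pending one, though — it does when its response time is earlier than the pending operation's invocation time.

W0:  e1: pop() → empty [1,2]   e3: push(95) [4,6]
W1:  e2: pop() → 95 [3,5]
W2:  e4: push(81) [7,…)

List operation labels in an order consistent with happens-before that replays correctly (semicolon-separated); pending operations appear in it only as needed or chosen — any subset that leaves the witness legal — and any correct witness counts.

e1; e3; e2

1. e1 pop() → empty, leaving stack <>
2. e3 push(95), leaving stack <95>
3. e2 pop() → 95, leaving stack <>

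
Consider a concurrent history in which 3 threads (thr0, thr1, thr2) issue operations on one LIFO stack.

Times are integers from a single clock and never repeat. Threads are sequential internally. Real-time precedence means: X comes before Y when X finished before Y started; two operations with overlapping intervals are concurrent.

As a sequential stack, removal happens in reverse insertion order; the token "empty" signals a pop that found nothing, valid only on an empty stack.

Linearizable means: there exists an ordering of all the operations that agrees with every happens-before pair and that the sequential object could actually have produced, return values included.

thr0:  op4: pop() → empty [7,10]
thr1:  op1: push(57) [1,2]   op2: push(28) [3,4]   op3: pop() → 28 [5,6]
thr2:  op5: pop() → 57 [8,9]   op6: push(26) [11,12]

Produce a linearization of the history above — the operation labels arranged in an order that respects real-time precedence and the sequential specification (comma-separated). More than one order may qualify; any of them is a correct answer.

after step 1 (op1 push(57)): stack <57>
after step 2 (op2 push(28)): stack <57,28>
after step 3 (op3 pop() → 28): stack <57>
after step 4 (op5 pop() → 57): stack <>
after step 5 (op4 pop() → empty): stack <>
after step 6 (op6 push(26)): stack <26>

op1, op2, op3, op5, op4, op6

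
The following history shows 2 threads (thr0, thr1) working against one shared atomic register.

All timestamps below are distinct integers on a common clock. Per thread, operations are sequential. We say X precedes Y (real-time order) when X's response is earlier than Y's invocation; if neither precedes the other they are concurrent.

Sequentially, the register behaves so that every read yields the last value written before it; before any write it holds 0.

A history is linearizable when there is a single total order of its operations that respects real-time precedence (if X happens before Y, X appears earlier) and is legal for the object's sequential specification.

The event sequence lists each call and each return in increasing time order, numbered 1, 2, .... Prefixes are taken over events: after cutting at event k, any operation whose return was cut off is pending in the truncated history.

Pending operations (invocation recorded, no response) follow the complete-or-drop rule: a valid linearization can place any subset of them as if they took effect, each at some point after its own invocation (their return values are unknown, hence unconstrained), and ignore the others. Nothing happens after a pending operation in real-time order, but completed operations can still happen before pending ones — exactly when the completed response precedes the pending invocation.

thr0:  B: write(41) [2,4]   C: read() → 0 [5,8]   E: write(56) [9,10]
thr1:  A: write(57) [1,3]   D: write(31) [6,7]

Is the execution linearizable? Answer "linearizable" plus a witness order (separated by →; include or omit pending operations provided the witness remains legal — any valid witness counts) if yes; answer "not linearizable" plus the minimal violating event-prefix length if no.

the violation lands at event 8, C's response at time 8: events 1..7 linearize, events 1..8 do not
the 4 completed operations admit 4 real-time orders; each fails the atomic register replay
take A, B, C, D: step 3 already fails, because C read() → 0 cannot occur there
take A, B, D, C: step 4 already fails, because C read() → 0 cannot occur there

not linearizable — minimal violating prefix: 8 events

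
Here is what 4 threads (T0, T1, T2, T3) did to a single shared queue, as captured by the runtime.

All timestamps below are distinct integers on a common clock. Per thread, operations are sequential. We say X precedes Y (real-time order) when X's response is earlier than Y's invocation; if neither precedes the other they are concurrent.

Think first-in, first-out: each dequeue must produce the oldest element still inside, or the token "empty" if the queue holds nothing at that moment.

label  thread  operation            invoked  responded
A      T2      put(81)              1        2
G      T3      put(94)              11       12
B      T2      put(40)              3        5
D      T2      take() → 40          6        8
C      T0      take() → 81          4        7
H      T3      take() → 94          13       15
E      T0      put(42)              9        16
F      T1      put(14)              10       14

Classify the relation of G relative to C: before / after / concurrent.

after

G spans [11,12], C spans [4,7]
resp(C)=7 < inv(G)=11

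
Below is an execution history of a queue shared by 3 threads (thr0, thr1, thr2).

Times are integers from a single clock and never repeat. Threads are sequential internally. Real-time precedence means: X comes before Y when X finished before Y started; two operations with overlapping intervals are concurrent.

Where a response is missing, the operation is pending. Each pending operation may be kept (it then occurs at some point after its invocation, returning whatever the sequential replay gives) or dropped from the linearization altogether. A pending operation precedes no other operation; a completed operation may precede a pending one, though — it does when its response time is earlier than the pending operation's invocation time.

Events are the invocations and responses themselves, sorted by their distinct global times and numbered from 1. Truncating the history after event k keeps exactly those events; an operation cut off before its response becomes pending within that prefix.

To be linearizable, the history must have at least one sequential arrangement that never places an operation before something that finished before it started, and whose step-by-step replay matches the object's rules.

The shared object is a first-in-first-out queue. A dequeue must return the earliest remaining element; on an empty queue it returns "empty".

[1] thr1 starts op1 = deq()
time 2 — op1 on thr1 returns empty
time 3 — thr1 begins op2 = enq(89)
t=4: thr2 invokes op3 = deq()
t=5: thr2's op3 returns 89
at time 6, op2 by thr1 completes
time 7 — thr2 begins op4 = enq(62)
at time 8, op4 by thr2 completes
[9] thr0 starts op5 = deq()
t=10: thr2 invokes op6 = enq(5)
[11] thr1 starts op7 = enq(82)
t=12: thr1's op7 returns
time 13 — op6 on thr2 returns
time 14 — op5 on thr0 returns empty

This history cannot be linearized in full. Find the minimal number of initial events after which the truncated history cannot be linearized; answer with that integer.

14

one valid order for events 1..13 is op1, op2, op3, op4, op5, op6, op7:
1. op1 deq() → empty, leaving queue <>
2. op2 enq(89), leaving queue <89>
3. op3 deq() → 89, leaving queue <>
4. op4 enq(62), leaving queue <62>
5. op5 deq() (pending, included), leaving queue <>
6. op6 enq(5), leaving queue <5>
7. op7 enq(82), leaving queue <5,82>
once event 14 joins (op5's response, time 14), exhaustive search finds no witness
e.g. op1, op2, op3, op4, op5, op6, op7: illegal at step 5, since op5 deq() → empty cannot apply there
e.g. op1, op2, op3, op4, op5, op7, op6: illegal at step 5, since op5 deq() → empty cannot apply there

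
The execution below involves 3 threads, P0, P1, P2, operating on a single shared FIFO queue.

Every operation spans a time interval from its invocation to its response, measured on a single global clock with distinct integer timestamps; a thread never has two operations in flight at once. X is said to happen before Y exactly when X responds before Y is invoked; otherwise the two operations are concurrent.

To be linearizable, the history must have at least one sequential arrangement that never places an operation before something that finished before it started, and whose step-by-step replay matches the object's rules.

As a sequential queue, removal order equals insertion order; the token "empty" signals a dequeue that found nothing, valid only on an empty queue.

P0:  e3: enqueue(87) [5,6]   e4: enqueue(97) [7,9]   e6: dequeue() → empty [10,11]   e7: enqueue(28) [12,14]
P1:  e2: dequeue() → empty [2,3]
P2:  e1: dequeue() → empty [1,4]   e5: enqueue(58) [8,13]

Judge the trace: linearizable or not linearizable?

already the first 11 events (up to e6's response at time 11) admit no linearization; the first 10 still do
all 2 real-time-respecting orders fail — 5 completed FIFO queue operations, no legal replay
include/drop combinations of the 1 pending operation (e5) were all tried; none helps
for example e1, e2, e3, e4, e6 (pending dropped) fails at step 5: e6 dequeue() → empty is not legal there
for example e2, e1, e3, e4, e6 (pending dropped) fails at step 5: e6 dequeue() → empty is not legal there

not linearizable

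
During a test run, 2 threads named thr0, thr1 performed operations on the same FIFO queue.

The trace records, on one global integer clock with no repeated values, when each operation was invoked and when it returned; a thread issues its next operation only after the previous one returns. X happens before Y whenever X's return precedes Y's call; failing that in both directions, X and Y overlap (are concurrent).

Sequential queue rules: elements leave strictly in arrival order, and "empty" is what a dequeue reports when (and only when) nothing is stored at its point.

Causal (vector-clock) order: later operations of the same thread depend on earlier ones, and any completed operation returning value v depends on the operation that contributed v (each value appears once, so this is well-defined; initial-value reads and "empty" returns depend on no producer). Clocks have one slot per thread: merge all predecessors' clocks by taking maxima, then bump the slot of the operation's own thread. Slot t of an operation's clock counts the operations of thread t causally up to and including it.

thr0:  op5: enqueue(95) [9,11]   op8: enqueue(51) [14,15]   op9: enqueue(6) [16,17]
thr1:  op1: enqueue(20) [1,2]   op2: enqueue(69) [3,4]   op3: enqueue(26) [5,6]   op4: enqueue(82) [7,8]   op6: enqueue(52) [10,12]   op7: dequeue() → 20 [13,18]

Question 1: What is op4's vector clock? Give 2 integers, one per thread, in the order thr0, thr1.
(0, 4)

no predecessors for op1 (invoked 1): thr1 increments from zero → (0, 1)
no predecessors for op5 (invoked 9): thr0 increments from zero → (1, 0)
op2 (invocation 3): componentwise max over VC(op1)=(0, 1), +1 at thr1, giving (0, 2)
op8 (invocation 14): componentwise max over VC(op5)=(1, 0), +1 at thr0, giving (2, 0)
op3 (invocation 5): componentwise max over VC(op2)=(0, 2), +1 at thr1, giving (0, 3)
op9 (invocation 16): componentwise max over VC(op8)=(2, 0), +1 at thr0, giving (3, 0)
op4 (invocation 7): componentwise max over VC(op3)=(0, 3), +1 at thr1, giving (0, 4)
op6 (invocation 10): componentwise max over VC(op4)=(0, 4), +1 at thr1, giving (0, 5)
op7 (invocation 13): componentwise max over VC(op1)=(0, 1), VC(op6)=(0, 5), +1 at thr1, giving (0, 6)
target: VC(op4) = (0, 4)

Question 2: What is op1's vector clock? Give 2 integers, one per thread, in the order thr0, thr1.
(0, 1)

op1, invoked 1, has no incoming edges; only thr1's bump applies → (0, 1)
op5, invoked 9, has no incoming edges; only thr0's bump applies → (1, 0)
invoked at 3, op2 merges VC(op1)=(0, 1) and bumps thr1's slot → (0, 2)
invoked at 14, op8 merges VC(op5)=(1, 0) and bumps thr0's slot → (2, 0)
invoked at 5, op3 merges VC(op2)=(0, 2) and bumps thr1's slot → (0, 3)
invoked at 16, op9 merges VC(op8)=(2, 0) and bumps thr0's slot → (3, 0)
invoked at 7, op4 merges VC(op3)=(0, 3) and bumps thr1's slot → (0, 4)
invoked at 10, op6 merges VC(op4)=(0, 4) and bumps thr1's slot → (0, 5)
invoked at 13, op7 merges VC(op1)=(0, 1), VC(op6)=(0, 5) and bumps thr1's slot → (0, 6)
target: VC(op1) = (0, 1)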